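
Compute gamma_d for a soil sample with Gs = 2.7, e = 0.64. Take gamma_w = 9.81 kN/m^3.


Using gamma_d = Gs * gamma_w / (1 + e)
gamma_d = 2.7 * 9.81 / (1 + 0.64)
gamma_d = 2.7 * 9.81 / 1.64
gamma_d = 16.151 kN/m^3


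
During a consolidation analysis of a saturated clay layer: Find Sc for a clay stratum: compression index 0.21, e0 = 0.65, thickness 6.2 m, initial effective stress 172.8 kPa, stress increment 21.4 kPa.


Result: 0.04 m

Derivation:
Using Sc = Cc * H / (1 + e0) * log10((sigma0 + delta_sigma) / sigma0)
Stress ratio = (172.8 + 21.4) / 172.8 = 1.12384
log10(1.12384) = 0.0507055
Cc * H / (1 + e0) = 0.21 * 6.2 / (1 + 0.65) = 0.789091
Sc = 0.789091 * 0.0507055
Sc = 0.04 m


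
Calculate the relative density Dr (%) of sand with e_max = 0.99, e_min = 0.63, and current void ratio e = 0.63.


Result: 100.0 %

Derivation:
Using Dr = (e_max - e) / (e_max - e_min) * 100
e_max - e = 0.99 - 0.63 = 0.36
e_max - e_min = 0.99 - 0.63 = 0.36
Dr = 0.36 / 0.36 * 100
Dr = 100.0 %


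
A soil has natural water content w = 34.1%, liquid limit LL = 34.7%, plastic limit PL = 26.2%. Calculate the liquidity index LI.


Result: 0.929

Derivation:
First compute the plasticity index:
PI = LL - PL = 34.7 - 26.2 = 8.5
Then compute the liquidity index:
LI = (w - PL) / PI
LI = (34.1 - 26.2) / 8.5
LI = 0.929


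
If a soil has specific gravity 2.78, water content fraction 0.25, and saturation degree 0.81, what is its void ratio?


Using the relation e = Gs * w / S
e = 2.78 * 0.25 / 0.81
e = 0.858


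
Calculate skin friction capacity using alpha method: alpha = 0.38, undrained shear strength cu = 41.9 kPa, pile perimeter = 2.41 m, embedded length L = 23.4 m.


Using Qs = alpha * cu * perimeter * L
Qs = 0.38 * 41.9 * 2.41 * 23.4
Qs = 897.91 kN


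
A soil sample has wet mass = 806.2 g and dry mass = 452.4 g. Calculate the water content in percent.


Using w = (m_wet - m_dry) / m_dry * 100
m_wet - m_dry = 806.2 - 452.4 = 353.8 g
w = 353.8 / 452.4 * 100
w = 78.21 %


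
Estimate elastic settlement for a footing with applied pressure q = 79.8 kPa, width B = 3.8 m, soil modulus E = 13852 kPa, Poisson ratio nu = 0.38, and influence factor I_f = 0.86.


Result: 16.108 mm

Derivation:
Using Se = q * B * (1 - nu^2) * I_f / E
1 - nu^2 = 1 - 0.38^2 = 0.8556
Se = 79.8 * 3.8 * 0.8556 * 0.86 / 13852
Se = 0.016108 m
Convert to mm: Se = 0.016108 * 1000 = 16.108 mm


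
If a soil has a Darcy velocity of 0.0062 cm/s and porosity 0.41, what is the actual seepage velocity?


Using v_s = v_d / n
v_s = 0.0062 / 0.41
v_s = 0.01512 cm/s


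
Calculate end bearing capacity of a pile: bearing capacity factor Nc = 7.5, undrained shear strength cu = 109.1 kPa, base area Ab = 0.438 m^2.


Result: 358.39 kN

Derivation:
Using Qb = Nc * cu * Ab
Qb = 7.5 * 109.1 * 0.438
Qb = 358.39 kN


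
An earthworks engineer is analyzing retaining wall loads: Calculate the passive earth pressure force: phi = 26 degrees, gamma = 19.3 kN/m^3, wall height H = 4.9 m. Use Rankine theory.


Result: 593.39 kN/m

Derivation:
Compute passive earth pressure coefficient:
Kp = tan^2(45 + phi/2) = tan^2(58.0) = 2.561071
Compute passive force:
Pp = 0.5 * Kp * gamma * H^2
Pp = 0.5 * 2.561071 * 19.3 * 4.9^2
Pp = 593.39 kN/m


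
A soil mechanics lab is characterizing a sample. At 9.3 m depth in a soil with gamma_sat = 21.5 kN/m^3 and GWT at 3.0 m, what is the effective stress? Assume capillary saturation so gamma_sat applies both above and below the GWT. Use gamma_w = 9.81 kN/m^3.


Result: 138.15 kPa

Derivation:
Total stress = gamma_sat * depth
sigma = 21.5 * 9.3 = 199.95 kPa
Pore water pressure u = gamma_w * (depth - d_wt)
u = 9.81 * (9.3 - 3.0) = 61.803 kPa
Effective stress = sigma - u
sigma' = 199.95 - 61.803 = 138.15 kPa


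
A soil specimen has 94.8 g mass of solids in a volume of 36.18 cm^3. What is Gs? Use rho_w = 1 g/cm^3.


Using Gs = m_s / (V_s * rho_w)
Since rho_w = 1 g/cm^3:
Gs = 94.8 / 36.18
Gs = 2.62


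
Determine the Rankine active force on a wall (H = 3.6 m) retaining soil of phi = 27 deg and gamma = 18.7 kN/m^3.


Compute active earth pressure coefficient:
Ka = tan^2(45 - phi/2) = tan^2(31.5) = 0.375525
Compute active force:
Pa = 0.5 * Ka * gamma * H^2
Pa = 0.5 * 0.375525 * 18.7 * 3.6^2
Pa = 45.5 kN/m


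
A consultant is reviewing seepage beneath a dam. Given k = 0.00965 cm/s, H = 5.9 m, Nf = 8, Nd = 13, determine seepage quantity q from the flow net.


Convert k to m/s for unit consistency with H:
k = 0.00965 cm/s = 0.00965 / 100 m/s = 9.65e-05 m/s
Using q = k * H * Nf / Nd
Nf / Nd = 8 / 13 = 0.6154
q = 9.65e-05 * 5.9 * 0.6154
q = 0.0003504 m^3/s per m


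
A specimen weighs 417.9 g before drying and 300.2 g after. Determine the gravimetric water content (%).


Using w = (m_wet - m_dry) / m_dry * 100
m_wet - m_dry = 417.9 - 300.2 = 117.7 g
w = 117.7 / 300.2 * 100
w = 39.21 %


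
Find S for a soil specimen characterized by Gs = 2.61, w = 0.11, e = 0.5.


Using S = Gs * w / e
S = 2.61 * 0.11 / 0.5
S = 0.5742


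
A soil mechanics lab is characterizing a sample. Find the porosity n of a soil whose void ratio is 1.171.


Using the relation n = e / (1 + e)
n = 1.171 / (1 + 1.171)
n = 1.171 / 2.171
n = 0.5394


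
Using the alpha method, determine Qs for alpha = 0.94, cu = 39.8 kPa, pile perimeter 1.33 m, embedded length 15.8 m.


Using Qs = alpha * cu * perimeter * L
Qs = 0.94 * 39.8 * 1.33 * 15.8
Qs = 786.18 kN


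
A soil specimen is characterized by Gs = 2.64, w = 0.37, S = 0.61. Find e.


Using the relation e = Gs * w / S
e = 2.64 * 0.37 / 0.61
e = 1.6013


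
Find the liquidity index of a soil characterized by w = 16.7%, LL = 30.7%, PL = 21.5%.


First compute the plasticity index:
PI = LL - PL = 30.7 - 21.5 = 9.2
Then compute the liquidity index:
LI = (w - PL) / PI
LI = (16.7 - 21.5) / 9.2
LI = -0.522


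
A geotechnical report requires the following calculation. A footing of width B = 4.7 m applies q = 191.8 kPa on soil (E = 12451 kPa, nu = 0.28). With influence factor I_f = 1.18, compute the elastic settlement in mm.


Using Se = q * B * (1 - nu^2) * I_f / E
1 - nu^2 = 1 - 0.28^2 = 0.9216
Se = 191.8 * 4.7 * 0.9216 * 1.18 / 12451
Se = 0.078735 m
Convert to mm: Se = 0.078735 * 1000 = 78.735 mm


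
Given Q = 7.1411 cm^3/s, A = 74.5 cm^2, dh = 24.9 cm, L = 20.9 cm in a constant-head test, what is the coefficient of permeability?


Compute hydraulic gradient:
i = dh / L = 24.9 / 20.9 = 1.19139
Then apply Darcy's law:
k = Q / (A * i)
k = 7.1411 / (74.5 * 1.19139)
k = 7.1411 / 88.7584
k = 0.080456 cm/s


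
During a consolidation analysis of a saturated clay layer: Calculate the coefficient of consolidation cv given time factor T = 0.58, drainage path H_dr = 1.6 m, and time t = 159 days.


Using cv = T * H_dr^2 / t
H_dr^2 = 1.6^2 = 2.56
cv = 0.58 * 2.56 / 159
cv = 0.00934 m^2/day


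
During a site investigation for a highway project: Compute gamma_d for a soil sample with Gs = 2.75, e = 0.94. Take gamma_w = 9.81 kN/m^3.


Using gamma_d = Gs * gamma_w / (1 + e)
gamma_d = 2.75 * 9.81 / (1 + 0.94)
gamma_d = 2.75 * 9.81 / 1.94
gamma_d = 13.906 kN/m^3


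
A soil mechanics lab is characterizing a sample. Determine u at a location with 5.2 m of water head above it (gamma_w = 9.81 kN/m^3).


Using u = gamma_w * h_w
u = 9.81 * 5.2
u = 51.01 kPa


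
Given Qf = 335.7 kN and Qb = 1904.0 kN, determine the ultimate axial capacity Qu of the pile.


Result: 2239.7 kN

Derivation:
Using Qu = Qf + Qb
Qu = 335.7 + 1904.0
Qu = 2239.7 kN


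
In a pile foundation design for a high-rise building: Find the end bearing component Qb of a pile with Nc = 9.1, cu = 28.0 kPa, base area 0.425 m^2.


Using Qb = Nc * cu * Ab
Qb = 9.1 * 28.0 * 0.425
Qb = 108.29 kN


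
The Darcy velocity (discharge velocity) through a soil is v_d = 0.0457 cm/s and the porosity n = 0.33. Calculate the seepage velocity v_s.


Using v_s = v_d / n
v_s = 0.0457 / 0.33
v_s = 0.13848 cm/s


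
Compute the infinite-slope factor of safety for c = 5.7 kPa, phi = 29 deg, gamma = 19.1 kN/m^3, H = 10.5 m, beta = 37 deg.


Using Fs = c / (gamma*H*sin(beta)*cos(beta)) + tan(phi)/tan(beta)
Cohesion contribution = 5.7 / (19.1*10.5*sin(37)*cos(37))
Cohesion contribution = 0.0591344
Friction contribution = tan(29)/tan(37) = 0.735593
Fs = 0.0591344 + 0.735593
Fs = 0.795


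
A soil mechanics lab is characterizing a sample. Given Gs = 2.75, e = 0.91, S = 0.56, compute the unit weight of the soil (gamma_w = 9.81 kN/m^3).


Using gamma = gamma_w * (Gs + S*e) / (1 + e)
Numerator: Gs + S*e = 2.75 + 0.56*0.91 = 3.2596
Denominator: 1 + e = 1 + 0.91 = 1.91
gamma = 9.81 * 3.2596 / 1.91
gamma = 16.742 kN/m^3


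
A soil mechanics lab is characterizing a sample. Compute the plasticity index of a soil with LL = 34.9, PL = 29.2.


Using PI = LL - PL
PI = 34.9 - 29.2
PI = 5.7


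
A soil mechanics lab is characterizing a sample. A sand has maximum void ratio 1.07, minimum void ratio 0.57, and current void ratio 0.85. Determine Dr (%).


Result: 44.0 %

Derivation:
Using Dr = (e_max - e) / (e_max - e_min) * 100
e_max - e = 1.07 - 0.85 = 0.22
e_max - e_min = 1.07 - 0.57 = 0.5
Dr = 0.22 / 0.5 * 100
Dr = 44.0 %


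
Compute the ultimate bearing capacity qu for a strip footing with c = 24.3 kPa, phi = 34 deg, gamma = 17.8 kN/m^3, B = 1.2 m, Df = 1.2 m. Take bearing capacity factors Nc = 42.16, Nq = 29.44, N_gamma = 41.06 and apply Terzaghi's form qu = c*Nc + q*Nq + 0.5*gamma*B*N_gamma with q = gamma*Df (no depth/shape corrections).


Result: 2091.85 kPa

Derivation:
Compute qu = c*Nc + gamma*Df*Nq + 0.5*gamma*B*N_gamma
Term 1: 24.3 * 42.16 = 1024.488
Term 2: 17.8 * 1.2 * 29.44 = 628.8384
Term 3: 0.5 * 17.8 * 1.2 * 41.06 = 438.5208
qu = 1024.488 + 628.8384 + 438.5208
qu = 2091.85 kPa


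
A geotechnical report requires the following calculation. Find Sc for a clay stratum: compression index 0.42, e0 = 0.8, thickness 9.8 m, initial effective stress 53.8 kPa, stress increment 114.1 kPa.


Result: 1.1302 m

Derivation:
Using Sc = Cc * H / (1 + e0) * log10((sigma0 + delta_sigma) / sigma0)
Stress ratio = (53.8 + 114.1) / 53.8 = 3.12082
log10(3.12082) = 0.494268
Cc * H / (1 + e0) = 0.42 * 9.8 / (1 + 0.8) = 2.28667
Sc = 2.28667 * 0.494268
Sc = 1.1302 m


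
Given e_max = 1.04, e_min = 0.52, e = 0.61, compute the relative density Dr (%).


Result: 82.69 %

Derivation:
Using Dr = (e_max - e) / (e_max - e_min) * 100
e_max - e = 1.04 - 0.61 = 0.43
e_max - e_min = 1.04 - 0.52 = 0.52
Dr = 0.43 / 0.52 * 100
Dr = 82.69 %


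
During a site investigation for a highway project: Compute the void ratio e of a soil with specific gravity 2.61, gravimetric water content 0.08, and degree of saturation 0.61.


Using the relation e = Gs * w / S
e = 2.61 * 0.08 / 0.61
e = 0.3423


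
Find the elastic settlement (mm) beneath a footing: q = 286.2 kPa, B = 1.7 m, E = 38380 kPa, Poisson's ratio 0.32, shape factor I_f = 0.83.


Using Se = q * B * (1 - nu^2) * I_f / E
1 - nu^2 = 1 - 0.32^2 = 0.8976
Se = 286.2 * 1.7 * 0.8976 * 0.83 / 38380
Se = 0.009444 m
Convert to mm: Se = 0.009444 * 1000 = 9.444 mm


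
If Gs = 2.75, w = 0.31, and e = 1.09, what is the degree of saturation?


Using S = Gs * w / e
S = 2.75 * 0.31 / 1.09
S = 0.7821


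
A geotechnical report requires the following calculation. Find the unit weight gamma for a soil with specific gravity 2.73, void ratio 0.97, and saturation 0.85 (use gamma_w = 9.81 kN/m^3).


Using gamma = gamma_w * (Gs + S*e) / (1 + e)
Numerator: Gs + S*e = 2.73 + 0.85*0.97 = 3.5545
Denominator: 1 + e = 1 + 0.97 = 1.97
gamma = 9.81 * 3.5545 / 1.97
gamma = 17.7 kN/m^3


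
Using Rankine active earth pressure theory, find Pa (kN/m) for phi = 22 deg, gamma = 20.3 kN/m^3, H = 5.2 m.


Result: 124.87 kN/m

Derivation:
Compute active earth pressure coefficient:
Ka = tan^2(45 - phi/2) = tan^2(34.0) = 0.454962
Compute active force:
Pa = 0.5 * Ka * gamma * H^2
Pa = 0.5 * 0.454962 * 20.3 * 5.2^2
Pa = 124.87 kN/m


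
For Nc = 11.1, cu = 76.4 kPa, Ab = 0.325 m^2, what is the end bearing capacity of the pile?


Using Qb = Nc * cu * Ab
Qb = 11.1 * 76.4 * 0.325
Qb = 275.61 kN


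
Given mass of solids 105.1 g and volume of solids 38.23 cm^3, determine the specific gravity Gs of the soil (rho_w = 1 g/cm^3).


Using Gs = m_s / (V_s * rho_w)
Since rho_w = 1 g/cm^3:
Gs = 105.1 / 38.23
Gs = 2.749


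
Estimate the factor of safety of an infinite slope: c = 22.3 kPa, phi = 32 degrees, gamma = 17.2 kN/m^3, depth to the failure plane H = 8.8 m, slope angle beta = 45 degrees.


Using Fs = c / (gamma*H*sin(beta)*cos(beta)) + tan(phi)/tan(beta)
Cohesion contribution = 22.3 / (17.2*8.8*sin(45)*cos(45))
Cohesion contribution = 0.294662
Friction contribution = tan(32)/tan(45) = 0.624869
Fs = 0.294662 + 0.624869
Fs = 0.92


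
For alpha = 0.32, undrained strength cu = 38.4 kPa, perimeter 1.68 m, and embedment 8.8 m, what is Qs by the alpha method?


Result: 181.67 kN

Derivation:
Using Qs = alpha * cu * perimeter * L
Qs = 0.32 * 38.4 * 1.68 * 8.8
Qs = 181.67 kN


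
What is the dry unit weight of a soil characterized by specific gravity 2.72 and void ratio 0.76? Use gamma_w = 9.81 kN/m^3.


Using gamma_d = Gs * gamma_w / (1 + e)
gamma_d = 2.72 * 9.81 / (1 + 0.76)
gamma_d = 2.72 * 9.81 / 1.76
gamma_d = 15.161 kN/m^3


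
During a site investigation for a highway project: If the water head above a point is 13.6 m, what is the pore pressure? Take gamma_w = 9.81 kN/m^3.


Using u = gamma_w * h_w
u = 9.81 * 13.6
u = 133.42 kPa


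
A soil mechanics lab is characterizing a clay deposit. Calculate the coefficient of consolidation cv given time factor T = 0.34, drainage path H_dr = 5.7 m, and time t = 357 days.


Result: 0.03094 m^2/day

Derivation:
Using cv = T * H_dr^2 / t
H_dr^2 = 5.7^2 = 32.49
cv = 0.34 * 32.49 / 357
cv = 0.03094 m^2/day


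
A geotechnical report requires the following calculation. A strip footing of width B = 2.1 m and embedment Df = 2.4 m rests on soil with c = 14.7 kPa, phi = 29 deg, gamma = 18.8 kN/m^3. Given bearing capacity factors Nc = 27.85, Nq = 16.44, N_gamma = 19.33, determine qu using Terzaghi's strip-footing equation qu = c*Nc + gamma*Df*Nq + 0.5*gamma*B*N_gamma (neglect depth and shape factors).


Compute qu = c*Nc + gamma*Df*Nq + 0.5*gamma*B*N_gamma
Term 1: 14.7 * 27.85 = 409.395
Term 2: 18.8 * 2.4 * 16.44 = 741.7728
Term 3: 0.5 * 18.8 * 2.1 * 19.33 = 381.5742
qu = 409.395 + 741.7728 + 381.5742
qu = 1532.74 kPa


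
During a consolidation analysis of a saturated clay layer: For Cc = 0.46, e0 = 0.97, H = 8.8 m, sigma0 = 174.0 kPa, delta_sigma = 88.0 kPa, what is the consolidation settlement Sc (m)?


Using Sc = Cc * H / (1 + e0) * log10((sigma0 + delta_sigma) / sigma0)
Stress ratio = (174.0 + 88.0) / 174.0 = 1.50575
log10(1.50575) = 0.177752
Cc * H / (1 + e0) = 0.46 * 8.8 / (1 + 0.97) = 2.05482
Sc = 2.05482 * 0.177752
Sc = 0.3652 m


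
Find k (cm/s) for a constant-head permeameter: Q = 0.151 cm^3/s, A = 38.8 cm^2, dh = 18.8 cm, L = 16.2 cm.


Result: 0.003354 cm/s

Derivation:
Compute hydraulic gradient:
i = dh / L = 18.8 / 16.2 = 1.16049
Then apply Darcy's law:
k = Q / (A * i)
k = 0.151 / (38.8 * 1.16049)
k = 0.151 / 45.0272
k = 0.003354 cm/s


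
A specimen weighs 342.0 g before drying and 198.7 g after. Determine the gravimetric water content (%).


Result: 72.12 %

Derivation:
Using w = (m_wet - m_dry) / m_dry * 100
m_wet - m_dry = 342.0 - 198.7 = 143.3 g
w = 143.3 / 198.7 * 100
w = 72.12 %


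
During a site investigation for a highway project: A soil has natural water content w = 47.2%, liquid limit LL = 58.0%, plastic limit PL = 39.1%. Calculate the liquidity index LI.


Result: 0.429

Derivation:
First compute the plasticity index:
PI = LL - PL = 58.0 - 39.1 = 18.9
Then compute the liquidity index:
LI = (w - PL) / PI
LI = (47.2 - 39.1) / 18.9
LI = 0.429


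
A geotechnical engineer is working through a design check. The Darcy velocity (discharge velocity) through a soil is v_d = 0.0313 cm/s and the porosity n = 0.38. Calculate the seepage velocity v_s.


Using v_s = v_d / n
v_s = 0.0313 / 0.38
v_s = 0.08237 cm/s


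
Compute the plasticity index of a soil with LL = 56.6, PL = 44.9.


Result: 11.7

Derivation:
Using PI = LL - PL
PI = 56.6 - 44.9
PI = 11.7


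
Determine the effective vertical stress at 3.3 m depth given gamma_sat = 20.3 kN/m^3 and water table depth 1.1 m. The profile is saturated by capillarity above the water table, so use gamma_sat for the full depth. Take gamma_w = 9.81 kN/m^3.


Result: 45.41 kPa

Derivation:
Total stress = gamma_sat * depth
sigma = 20.3 * 3.3 = 66.99 kPa
Pore water pressure u = gamma_w * (depth - d_wt)
u = 9.81 * (3.3 - 1.1) = 21.582 kPa
Effective stress = sigma - u
sigma' = 66.99 - 21.582 = 45.41 kPa


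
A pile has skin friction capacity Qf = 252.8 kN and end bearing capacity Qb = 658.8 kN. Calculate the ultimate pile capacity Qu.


Using Qu = Qf + Qb
Qu = 252.8 + 658.8
Qu = 911.6 kN


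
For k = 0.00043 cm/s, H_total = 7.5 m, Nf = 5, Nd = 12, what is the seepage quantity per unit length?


Result: 1.344e-05 m^3/s per m

Derivation:
Convert k to m/s for unit consistency with H:
k = 0.00043 cm/s = 0.00043 / 100 m/s = 4.3e-06 m/s
Using q = k * H * Nf / Nd
Nf / Nd = 5 / 12 = 0.4167
q = 4.3e-06 * 7.5 * 0.4167
q = 1.344e-05 m^3/s per m


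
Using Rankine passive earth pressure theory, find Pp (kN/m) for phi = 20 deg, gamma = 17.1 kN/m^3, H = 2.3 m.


Result: 92.25 kN/m

Derivation:
Compute passive earth pressure coefficient:
Kp = tan^2(45 + phi/2) = tan^2(55.0) = 2.039607
Compute passive force:
Pp = 0.5 * Kp * gamma * H^2
Pp = 0.5 * 2.039607 * 17.1 * 2.3^2
Pp = 92.25 kN/m


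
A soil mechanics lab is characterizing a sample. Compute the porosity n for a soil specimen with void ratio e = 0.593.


Result: 0.3723

Derivation:
Using the relation n = e / (1 + e)
n = 0.593 / (1 + 0.593)
n = 0.593 / 1.593
n = 0.3723


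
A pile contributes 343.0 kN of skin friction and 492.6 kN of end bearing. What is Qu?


Using Qu = Qf + Qb
Qu = 343.0 + 492.6
Qu = 835.6 kN


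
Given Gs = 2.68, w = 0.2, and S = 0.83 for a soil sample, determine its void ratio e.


Using the relation e = Gs * w / S
e = 2.68 * 0.2 / 0.83
e = 0.6458


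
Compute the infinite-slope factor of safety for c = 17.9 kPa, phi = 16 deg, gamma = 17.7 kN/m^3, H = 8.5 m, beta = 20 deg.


Using Fs = c / (gamma*H*sin(beta)*cos(beta)) + tan(phi)/tan(beta)
Cohesion contribution = 17.9 / (17.7*8.5*sin(20)*cos(20))
Cohesion contribution = 0.370189
Friction contribution = tan(16)/tan(20) = 0.787826
Fs = 0.370189 + 0.787826
Fs = 1.158


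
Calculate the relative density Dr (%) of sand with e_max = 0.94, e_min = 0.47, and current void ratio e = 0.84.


Using Dr = (e_max - e) / (e_max - e_min) * 100
e_max - e = 0.94 - 0.84 = 0.1
e_max - e_min = 0.94 - 0.47 = 0.47
Dr = 0.1 / 0.47 * 100
Dr = 21.28 %


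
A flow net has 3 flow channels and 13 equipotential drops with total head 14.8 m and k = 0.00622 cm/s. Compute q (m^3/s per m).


Convert k to m/s for unit consistency with H:
k = 0.00622 cm/s = 0.00622 / 100 m/s = 6.22e-05 m/s
Using q = k * H * Nf / Nd
Nf / Nd = 3 / 13 = 0.2308
q = 6.22e-05 * 14.8 * 0.2308
q = 0.0002124 m^3/s per m


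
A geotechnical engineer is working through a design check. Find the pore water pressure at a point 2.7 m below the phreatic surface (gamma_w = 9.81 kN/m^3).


Result: 26.49 kPa

Derivation:
Using u = gamma_w * h_w
u = 9.81 * 2.7
u = 26.49 kPa


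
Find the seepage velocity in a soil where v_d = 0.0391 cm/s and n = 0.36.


Result: 0.10861 cm/s

Derivation:
Using v_s = v_d / n
v_s = 0.0391 / 0.36
v_s = 0.10861 cm/s


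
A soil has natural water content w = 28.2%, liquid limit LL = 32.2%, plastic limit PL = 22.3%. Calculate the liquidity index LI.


First compute the plasticity index:
PI = LL - PL = 32.2 - 22.3 = 9.9
Then compute the liquidity index:
LI = (w - PL) / PI
LI = (28.2 - 22.3) / 9.9
LI = 0.596


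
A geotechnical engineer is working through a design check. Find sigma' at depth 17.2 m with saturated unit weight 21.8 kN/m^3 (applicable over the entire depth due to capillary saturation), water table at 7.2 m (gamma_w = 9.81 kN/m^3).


Total stress = gamma_sat * depth
sigma = 21.8 * 17.2 = 374.96 kPa
Pore water pressure u = gamma_w * (depth - d_wt)
u = 9.81 * (17.2 - 7.2) = 98.1 kPa
Effective stress = sigma - u
sigma' = 374.96 - 98.1 = 276.86 kPa


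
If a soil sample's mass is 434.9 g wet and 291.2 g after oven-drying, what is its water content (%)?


Using w = (m_wet - m_dry) / m_dry * 100
m_wet - m_dry = 434.9 - 291.2 = 143.7 g
w = 143.7 / 291.2 * 100
w = 49.35 %


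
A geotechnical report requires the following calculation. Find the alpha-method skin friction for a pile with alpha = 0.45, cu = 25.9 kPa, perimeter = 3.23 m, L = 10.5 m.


Result: 395.28 kN

Derivation:
Using Qs = alpha * cu * perimeter * L
Qs = 0.45 * 25.9 * 3.23 * 10.5
Qs = 395.28 kN


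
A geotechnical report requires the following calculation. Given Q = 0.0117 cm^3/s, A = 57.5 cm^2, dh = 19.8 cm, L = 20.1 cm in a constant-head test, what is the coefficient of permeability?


Result: 0.000207 cm/s

Derivation:
Compute hydraulic gradient:
i = dh / L = 19.8 / 20.1 = 0.985075
Then apply Darcy's law:
k = Q / (A * i)
k = 0.0117 / (57.5 * 0.985075)
k = 0.0117 / 56.6418
k = 0.000207 cm/s


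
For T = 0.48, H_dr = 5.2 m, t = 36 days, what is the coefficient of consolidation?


Using cv = T * H_dr^2 / t
H_dr^2 = 5.2^2 = 27.04
cv = 0.48 * 27.04 / 36
cv = 0.36053 m^2/day


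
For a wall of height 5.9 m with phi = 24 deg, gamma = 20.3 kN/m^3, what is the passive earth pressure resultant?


Result: 837.79 kN/m

Derivation:
Compute passive earth pressure coefficient:
Kp = tan^2(45 + phi/2) = tan^2(57.0) = 2.371184
Compute passive force:
Pp = 0.5 * Kp * gamma * H^2
Pp = 0.5 * 2.371184 * 20.3 * 5.9^2
Pp = 837.79 kN/m


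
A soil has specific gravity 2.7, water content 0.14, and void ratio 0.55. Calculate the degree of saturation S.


Result: 0.6873

Derivation:
Using S = Gs * w / e
S = 2.7 * 0.14 / 0.55
S = 0.6873


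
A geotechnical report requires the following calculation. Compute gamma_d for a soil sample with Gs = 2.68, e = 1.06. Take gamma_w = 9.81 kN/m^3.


Result: 12.763 kN/m^3

Derivation:
Using gamma_d = Gs * gamma_w / (1 + e)
gamma_d = 2.68 * 9.81 / (1 + 1.06)
gamma_d = 2.68 * 9.81 / 2.06
gamma_d = 12.763 kN/m^3


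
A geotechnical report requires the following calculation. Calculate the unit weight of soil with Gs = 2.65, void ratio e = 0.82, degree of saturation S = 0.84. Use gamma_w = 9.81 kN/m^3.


Result: 17.996 kN/m^3

Derivation:
Using gamma = gamma_w * (Gs + S*e) / (1 + e)
Numerator: Gs + S*e = 2.65 + 0.84*0.82 = 3.3388
Denominator: 1 + e = 1 + 0.82 = 1.82
gamma = 9.81 * 3.3388 / 1.82
gamma = 17.996 kN/m^3


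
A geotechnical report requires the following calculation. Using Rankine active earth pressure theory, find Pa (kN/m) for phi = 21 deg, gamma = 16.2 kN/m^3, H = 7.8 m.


Result: 232.78 kN/m

Derivation:
Compute active earth pressure coefficient:
Ka = tan^2(45 - phi/2) = tan^2(34.5) = 0.472355
Compute active force:
Pa = 0.5 * Ka * gamma * H^2
Pa = 0.5 * 0.472355 * 16.2 * 7.8^2
Pa = 232.78 kN/m


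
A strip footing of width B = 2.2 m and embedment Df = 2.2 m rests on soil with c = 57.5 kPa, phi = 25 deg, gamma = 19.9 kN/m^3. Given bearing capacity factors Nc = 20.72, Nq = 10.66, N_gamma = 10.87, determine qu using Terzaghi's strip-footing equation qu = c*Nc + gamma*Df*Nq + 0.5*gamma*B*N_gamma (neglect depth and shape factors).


Compute qu = c*Nc + gamma*Df*Nq + 0.5*gamma*B*N_gamma
Term 1: 57.5 * 20.72 = 1191.4
Term 2: 19.9 * 2.2 * 10.66 = 466.6948
Term 3: 0.5 * 19.9 * 2.2 * 10.87 = 237.9443
qu = 1191.4 + 466.6948 + 237.9443
qu = 1896.04 kPa


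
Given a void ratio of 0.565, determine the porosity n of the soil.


Using the relation n = e / (1 + e)
n = 0.565 / (1 + 0.565)
n = 0.565 / 1.565
n = 0.361


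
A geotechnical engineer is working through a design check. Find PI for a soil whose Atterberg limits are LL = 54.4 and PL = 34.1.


Result: 20.3

Derivation:
Using PI = LL - PL
PI = 54.4 - 34.1
PI = 20.3


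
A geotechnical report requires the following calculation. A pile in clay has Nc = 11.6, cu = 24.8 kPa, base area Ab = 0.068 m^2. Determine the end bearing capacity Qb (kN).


Result: 19.56 kN

Derivation:
Using Qb = Nc * cu * Ab
Qb = 11.6 * 24.8 * 0.068
Qb = 19.56 kN


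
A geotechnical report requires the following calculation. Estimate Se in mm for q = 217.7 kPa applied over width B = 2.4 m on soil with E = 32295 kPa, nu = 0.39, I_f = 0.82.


Using Se = q * B * (1 - nu^2) * I_f / E
1 - nu^2 = 1 - 0.39^2 = 0.8479
Se = 217.7 * 2.4 * 0.8479 * 0.82 / 32295
Se = 0.011248 m
Convert to mm: Se = 0.011248 * 1000 = 11.248 mm


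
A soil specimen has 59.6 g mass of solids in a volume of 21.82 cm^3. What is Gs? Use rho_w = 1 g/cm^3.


Using Gs = m_s / (V_s * rho_w)
Since rho_w = 1 g/cm^3:
Gs = 59.6 / 21.82
Gs = 2.731


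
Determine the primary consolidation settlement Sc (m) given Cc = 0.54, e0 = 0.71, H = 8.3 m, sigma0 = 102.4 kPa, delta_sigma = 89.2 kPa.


Using Sc = Cc * H / (1 + e0) * log10((sigma0 + delta_sigma) / sigma0)
Stress ratio = (102.4 + 89.2) / 102.4 = 1.87109
log10(1.87109) = 0.272096
Cc * H / (1 + e0) = 0.54 * 8.3 / (1 + 0.71) = 2.62105
Sc = 2.62105 * 0.272096
Sc = 0.7132 m


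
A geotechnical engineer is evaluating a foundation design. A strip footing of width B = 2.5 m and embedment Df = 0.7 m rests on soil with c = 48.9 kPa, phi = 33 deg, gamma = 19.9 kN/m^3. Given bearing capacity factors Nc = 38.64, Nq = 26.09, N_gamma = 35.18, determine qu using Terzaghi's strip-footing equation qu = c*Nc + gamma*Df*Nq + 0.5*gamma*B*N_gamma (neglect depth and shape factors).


Compute qu = c*Nc + gamma*Df*Nq + 0.5*gamma*B*N_gamma
Term 1: 48.9 * 38.64 = 1889.496
Term 2: 19.9 * 0.7 * 26.09 = 363.4337
Term 3: 0.5 * 19.9 * 2.5 * 35.18 = 875.1025
qu = 1889.496 + 363.4337 + 875.1025
qu = 3128.03 kPa


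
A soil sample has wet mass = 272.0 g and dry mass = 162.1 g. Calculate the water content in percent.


Using w = (m_wet - m_dry) / m_dry * 100
m_wet - m_dry = 272.0 - 162.1 = 109.9 g
w = 109.9 / 162.1 * 100
w = 67.8 %


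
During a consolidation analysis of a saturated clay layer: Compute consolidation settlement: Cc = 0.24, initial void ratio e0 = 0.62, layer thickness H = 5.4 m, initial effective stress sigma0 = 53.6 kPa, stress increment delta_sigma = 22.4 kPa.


Using Sc = Cc * H / (1 + e0) * log10((sigma0 + delta_sigma) / sigma0)
Stress ratio = (53.6 + 22.4) / 53.6 = 1.41791
log10(1.41791) = 0.151649
Cc * H / (1 + e0) = 0.24 * 5.4 / (1 + 0.62) = 0.8
Sc = 0.8 * 0.151649
Sc = 0.1213 m


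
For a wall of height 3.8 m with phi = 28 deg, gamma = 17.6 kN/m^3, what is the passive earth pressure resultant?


Result: 351.97 kN/m

Derivation:
Compute passive earth pressure coefficient:
Kp = tan^2(45 + phi/2) = tan^2(59.0) = 2.769826
Compute passive force:
Pp = 0.5 * Kp * gamma * H^2
Pp = 0.5 * 2.769826 * 17.6 * 3.8^2
Pp = 351.97 kN/m


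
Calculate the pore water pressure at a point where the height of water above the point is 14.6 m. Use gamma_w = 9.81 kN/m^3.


Result: 143.23 kPa

Derivation:
Using u = gamma_w * h_w
u = 9.81 * 14.6
u = 143.23 kPa


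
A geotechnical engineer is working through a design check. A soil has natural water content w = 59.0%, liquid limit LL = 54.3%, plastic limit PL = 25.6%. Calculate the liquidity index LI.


First compute the plasticity index:
PI = LL - PL = 54.3 - 25.6 = 28.7
Then compute the liquidity index:
LI = (w - PL) / PI
LI = (59.0 - 25.6) / 28.7
LI = 1.164


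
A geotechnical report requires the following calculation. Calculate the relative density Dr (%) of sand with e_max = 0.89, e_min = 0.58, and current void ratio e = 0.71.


Using Dr = (e_max - e) / (e_max - e_min) * 100
e_max - e = 0.89 - 0.71 = 0.18
e_max - e_min = 0.89 - 0.58 = 0.31
Dr = 0.18 / 0.31 * 100
Dr = 58.06 %


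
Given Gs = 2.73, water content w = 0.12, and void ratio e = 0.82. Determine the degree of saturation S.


Result: 0.3995

Derivation:
Using S = Gs * w / e
S = 2.73 * 0.12 / 0.82
S = 0.3995


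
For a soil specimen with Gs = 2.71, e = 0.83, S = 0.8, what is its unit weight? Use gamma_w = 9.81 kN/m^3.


Result: 18.087 kN/m^3

Derivation:
Using gamma = gamma_w * (Gs + S*e) / (1 + e)
Numerator: Gs + S*e = 2.71 + 0.8*0.83 = 3.374
Denominator: 1 + e = 1 + 0.83 = 1.83
gamma = 9.81 * 3.374 / 1.83
gamma = 18.087 kN/m^3


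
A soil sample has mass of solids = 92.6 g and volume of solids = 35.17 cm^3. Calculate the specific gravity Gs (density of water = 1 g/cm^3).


Result: 2.633

Derivation:
Using Gs = m_s / (V_s * rho_w)
Since rho_w = 1 g/cm^3:
Gs = 92.6 / 35.17
Gs = 2.633


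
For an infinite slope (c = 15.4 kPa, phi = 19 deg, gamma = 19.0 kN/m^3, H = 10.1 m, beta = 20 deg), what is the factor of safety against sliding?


Using Fs = c / (gamma*H*sin(beta)*cos(beta)) + tan(phi)/tan(beta)
Cohesion contribution = 15.4 / (19.0*10.1*sin(20)*cos(20))
Cohesion contribution = 0.249694
Friction contribution = tan(19)/tan(20) = 0.946032
Fs = 0.249694 + 0.946032
Fs = 1.196


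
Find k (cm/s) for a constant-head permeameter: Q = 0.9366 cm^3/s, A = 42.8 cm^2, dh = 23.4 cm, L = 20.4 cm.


Result: 0.019078 cm/s

Derivation:
Compute hydraulic gradient:
i = dh / L = 23.4 / 20.4 = 1.14706
Then apply Darcy's law:
k = Q / (A * i)
k = 0.9366 / (42.8 * 1.14706)
k = 0.9366 / 49.0941
k = 0.019078 cm/s


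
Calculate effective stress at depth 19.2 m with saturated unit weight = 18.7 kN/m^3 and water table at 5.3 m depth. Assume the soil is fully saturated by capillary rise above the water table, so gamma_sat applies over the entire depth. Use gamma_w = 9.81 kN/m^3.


Total stress = gamma_sat * depth
sigma = 18.7 * 19.2 = 359.04 kPa
Pore water pressure u = gamma_w * (depth - d_wt)
u = 9.81 * (19.2 - 5.3) = 136.359 kPa
Effective stress = sigma - u
sigma' = 359.04 - 136.359 = 222.68 kPa


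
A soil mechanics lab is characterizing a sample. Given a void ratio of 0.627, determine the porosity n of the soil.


Result: 0.3854

Derivation:
Using the relation n = e / (1 + e)
n = 0.627 / (1 + 0.627)
n = 0.627 / 1.627
n = 0.3854


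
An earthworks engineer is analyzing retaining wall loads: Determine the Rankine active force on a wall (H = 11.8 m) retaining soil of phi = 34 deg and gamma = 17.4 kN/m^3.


Compute active earth pressure coefficient:
Ka = tan^2(45 - phi/2) = tan^2(28.0) = 0.282715
Compute active force:
Pa = 0.5 * Ka * gamma * H^2
Pa = 0.5 * 0.282715 * 17.4 * 11.8^2
Pa = 342.48 kN/m


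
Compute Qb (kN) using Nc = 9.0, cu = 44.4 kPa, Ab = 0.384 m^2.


Using Qb = Nc * cu * Ab
Qb = 9.0 * 44.4 * 0.384
Qb = 153.45 kN


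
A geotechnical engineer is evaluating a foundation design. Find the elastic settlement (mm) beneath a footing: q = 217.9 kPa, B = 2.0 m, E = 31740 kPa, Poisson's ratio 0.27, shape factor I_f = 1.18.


Using Se = q * B * (1 - nu^2) * I_f / E
1 - nu^2 = 1 - 0.27^2 = 0.9271
Se = 217.9 * 2.0 * 0.9271 * 1.18 / 31740
Se = 0.015021 m
Convert to mm: Se = 0.015021 * 1000 = 15.021 mm


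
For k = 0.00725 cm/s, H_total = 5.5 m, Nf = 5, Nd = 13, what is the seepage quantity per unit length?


Convert k to m/s for unit consistency with H:
k = 0.00725 cm/s = 0.00725 / 100 m/s = 7.25e-05 m/s
Using q = k * H * Nf / Nd
Nf / Nd = 5 / 13 = 0.3846
q = 7.25e-05 * 5.5 * 0.3846
q = 0.0001534 m^3/s per m


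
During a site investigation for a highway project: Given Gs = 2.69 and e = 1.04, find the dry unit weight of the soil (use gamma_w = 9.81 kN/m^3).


Using gamma_d = Gs * gamma_w / (1 + e)
gamma_d = 2.69 * 9.81 / (1 + 1.04)
gamma_d = 2.69 * 9.81 / 2.04
gamma_d = 12.936 kN/m^3


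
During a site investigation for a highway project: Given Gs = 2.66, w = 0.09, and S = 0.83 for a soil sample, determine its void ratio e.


Result: 0.2884

Derivation:
Using the relation e = Gs * w / S
e = 2.66 * 0.09 / 0.83
e = 0.2884


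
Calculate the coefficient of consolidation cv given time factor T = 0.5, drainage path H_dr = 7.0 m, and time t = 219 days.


Result: 0.11187 m^2/day

Derivation:
Using cv = T * H_dr^2 / t
H_dr^2 = 7.0^2 = 49.0
cv = 0.5 * 49.0 / 219
cv = 0.11187 m^2/day


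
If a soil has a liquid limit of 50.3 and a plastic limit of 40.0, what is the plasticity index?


Result: 10.3

Derivation:
Using PI = LL - PL
PI = 50.3 - 40.0
PI = 10.3


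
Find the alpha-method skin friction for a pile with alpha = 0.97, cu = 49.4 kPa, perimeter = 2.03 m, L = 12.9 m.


Using Qs = alpha * cu * perimeter * L
Qs = 0.97 * 49.4 * 2.03 * 12.9
Qs = 1254.83 kN


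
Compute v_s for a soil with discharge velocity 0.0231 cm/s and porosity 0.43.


Result: 0.05372 cm/s

Derivation:
Using v_s = v_d / n
v_s = 0.0231 / 0.43
v_s = 0.05372 cm/s


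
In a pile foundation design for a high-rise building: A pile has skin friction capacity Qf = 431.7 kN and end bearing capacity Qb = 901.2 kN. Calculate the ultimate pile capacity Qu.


Using Qu = Qf + Qb
Qu = 431.7 + 901.2
Qu = 1332.9 kN


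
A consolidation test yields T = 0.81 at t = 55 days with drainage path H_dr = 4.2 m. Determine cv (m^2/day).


Using cv = T * H_dr^2 / t
H_dr^2 = 4.2^2 = 17.64
cv = 0.81 * 17.64 / 55
cv = 0.25979 m^2/day


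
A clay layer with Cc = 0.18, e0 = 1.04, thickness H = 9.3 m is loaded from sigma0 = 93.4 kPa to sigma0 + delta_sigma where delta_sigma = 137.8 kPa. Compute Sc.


Using Sc = Cc * H / (1 + e0) * log10((sigma0 + delta_sigma) / sigma0)
Stress ratio = (93.4 + 137.8) / 93.4 = 2.47537
log10(2.47537) = 0.393641
Cc * H / (1 + e0) = 0.18 * 9.3 / (1 + 1.04) = 0.820588
Sc = 0.820588 * 0.393641
Sc = 0.323 m


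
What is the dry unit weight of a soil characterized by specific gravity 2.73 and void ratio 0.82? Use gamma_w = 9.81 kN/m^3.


Result: 14.715 kN/m^3

Derivation:
Using gamma_d = Gs * gamma_w / (1 + e)
gamma_d = 2.73 * 9.81 / (1 + 0.82)
gamma_d = 2.73 * 9.81 / 1.82
gamma_d = 14.715 kN/m^3


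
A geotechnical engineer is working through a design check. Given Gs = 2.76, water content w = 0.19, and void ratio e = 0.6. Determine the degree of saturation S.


Result: 0.874

Derivation:
Using S = Gs * w / e
S = 2.76 * 0.19 / 0.6
S = 0.874


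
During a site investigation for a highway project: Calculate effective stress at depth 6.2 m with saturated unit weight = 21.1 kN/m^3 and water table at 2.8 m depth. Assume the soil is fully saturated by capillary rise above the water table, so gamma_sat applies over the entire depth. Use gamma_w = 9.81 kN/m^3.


Result: 97.47 kPa

Derivation:
Total stress = gamma_sat * depth
sigma = 21.1 * 6.2 = 130.82 kPa
Pore water pressure u = gamma_w * (depth - d_wt)
u = 9.81 * (6.2 - 2.8) = 33.354 kPa
Effective stress = sigma - u
sigma' = 130.82 - 33.354 = 97.47 kPa


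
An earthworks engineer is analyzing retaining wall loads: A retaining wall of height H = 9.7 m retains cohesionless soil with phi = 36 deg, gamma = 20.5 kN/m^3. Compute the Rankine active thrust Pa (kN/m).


Compute active earth pressure coefficient:
Ka = tan^2(45 - phi/2) = tan^2(27.0) = 0.259616
Compute active force:
Pa = 0.5 * Ka * gamma * H^2
Pa = 0.5 * 0.259616 * 20.5 * 9.7^2
Pa = 250.38 kN/m


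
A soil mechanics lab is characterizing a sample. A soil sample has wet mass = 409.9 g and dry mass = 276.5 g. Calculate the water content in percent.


Using w = (m_wet - m_dry) / m_dry * 100
m_wet - m_dry = 409.9 - 276.5 = 133.4 g
w = 133.4 / 276.5 * 100
w = 48.25 %


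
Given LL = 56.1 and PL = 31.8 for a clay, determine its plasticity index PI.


Using PI = LL - PL
PI = 56.1 - 31.8
PI = 24.3


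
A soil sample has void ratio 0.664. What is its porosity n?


Using the relation n = e / (1 + e)
n = 0.664 / (1 + 0.664)
n = 0.664 / 1.664
n = 0.399


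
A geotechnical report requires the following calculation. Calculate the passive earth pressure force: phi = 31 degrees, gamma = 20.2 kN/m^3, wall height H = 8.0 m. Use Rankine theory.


Compute passive earth pressure coefficient:
Kp = tan^2(45 + phi/2) = tan^2(60.5) = 3.124035
Compute passive force:
Pp = 0.5 * Kp * gamma * H^2
Pp = 0.5 * 3.124035 * 20.2 * 8.0^2
Pp = 2019.38 kN/m


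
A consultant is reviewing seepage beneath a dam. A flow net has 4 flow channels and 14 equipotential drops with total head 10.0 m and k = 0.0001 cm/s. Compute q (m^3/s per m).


Convert k to m/s for unit consistency with H:
k = 0.0001 cm/s = 0.0001 / 100 m/s = 1e-06 m/s
Using q = k * H * Nf / Nd
Nf / Nd = 4 / 14 = 0.2857
q = 1e-06 * 10.0 * 0.2857
q = 2.857e-06 m^3/s per m


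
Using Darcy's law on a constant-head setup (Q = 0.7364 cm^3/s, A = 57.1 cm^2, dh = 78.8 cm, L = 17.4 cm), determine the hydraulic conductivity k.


Compute hydraulic gradient:
i = dh / L = 78.8 / 17.4 = 4.52874
Then apply Darcy's law:
k = Q / (A * i)
k = 0.7364 / (57.1 * 4.52874)
k = 0.7364 / 258.591
k = 0.002848 cm/s


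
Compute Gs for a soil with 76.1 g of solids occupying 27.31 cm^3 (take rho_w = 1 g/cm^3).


Using Gs = m_s / (V_s * rho_w)
Since rho_w = 1 g/cm^3:
Gs = 76.1 / 27.31
Gs = 2.787


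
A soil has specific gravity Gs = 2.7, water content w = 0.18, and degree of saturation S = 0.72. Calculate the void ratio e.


Result: 0.675

Derivation:
Using the relation e = Gs * w / S
e = 2.7 * 0.18 / 0.72
e = 0.675


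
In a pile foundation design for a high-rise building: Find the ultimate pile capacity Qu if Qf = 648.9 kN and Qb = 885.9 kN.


Using Qu = Qf + Qb
Qu = 648.9 + 885.9
Qu = 1534.8 kN


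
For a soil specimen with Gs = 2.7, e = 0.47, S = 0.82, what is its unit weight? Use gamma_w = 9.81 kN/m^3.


Using gamma = gamma_w * (Gs + S*e) / (1 + e)
Numerator: Gs + S*e = 2.7 + 0.82*0.47 = 3.0854
Denominator: 1 + e = 1 + 0.47 = 1.47
gamma = 9.81 * 3.0854 / 1.47
gamma = 20.59 kN/m^3


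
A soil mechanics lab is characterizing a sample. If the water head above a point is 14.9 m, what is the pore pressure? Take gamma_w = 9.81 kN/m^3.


Result: 146.17 kPa

Derivation:
Using u = gamma_w * h_w
u = 9.81 * 14.9
u = 146.17 kPa


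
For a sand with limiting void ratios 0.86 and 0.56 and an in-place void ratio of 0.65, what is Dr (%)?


Result: 70.0 %

Derivation:
Using Dr = (e_max - e) / (e_max - e_min) * 100
e_max - e = 0.86 - 0.65 = 0.21
e_max - e_min = 0.86 - 0.56 = 0.3
Dr = 0.21 / 0.3 * 100
Dr = 70.0 %


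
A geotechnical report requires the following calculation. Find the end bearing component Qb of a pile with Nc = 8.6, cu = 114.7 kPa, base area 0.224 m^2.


Using Qb = Nc * cu * Ab
Qb = 8.6 * 114.7 * 0.224
Qb = 220.96 kN


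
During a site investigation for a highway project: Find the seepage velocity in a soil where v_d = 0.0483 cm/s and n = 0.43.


Result: 0.11233 cm/s

Derivation:
Using v_s = v_d / n
v_s = 0.0483 / 0.43
v_s = 0.11233 cm/s


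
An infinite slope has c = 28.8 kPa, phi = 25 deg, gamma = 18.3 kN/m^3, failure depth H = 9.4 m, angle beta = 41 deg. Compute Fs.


Result: 0.875

Derivation:
Using Fs = c / (gamma*H*sin(beta)*cos(beta)) + tan(phi)/tan(beta)
Cohesion contribution = 28.8 / (18.3*9.4*sin(41)*cos(41))
Cohesion contribution = 0.338135
Friction contribution = tan(25)/tan(41) = 0.536426
Fs = 0.338135 + 0.536426
Fs = 0.875


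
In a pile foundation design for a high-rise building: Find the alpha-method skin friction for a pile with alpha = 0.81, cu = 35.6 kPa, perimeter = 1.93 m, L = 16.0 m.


Using Qs = alpha * cu * perimeter * L
Qs = 0.81 * 35.6 * 1.93 * 16.0
Qs = 890.46 kN


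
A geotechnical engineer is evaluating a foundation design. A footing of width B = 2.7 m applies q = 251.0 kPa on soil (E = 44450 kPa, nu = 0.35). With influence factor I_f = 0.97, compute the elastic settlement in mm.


Result: 12.977 mm

Derivation:
Using Se = q * B * (1 - nu^2) * I_f / E
1 - nu^2 = 1 - 0.35^2 = 0.8775
Se = 251.0 * 2.7 * 0.8775 * 0.97 / 44450
Se = 0.012977 m
Convert to mm: Se = 0.012977 * 1000 = 12.977 mm
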